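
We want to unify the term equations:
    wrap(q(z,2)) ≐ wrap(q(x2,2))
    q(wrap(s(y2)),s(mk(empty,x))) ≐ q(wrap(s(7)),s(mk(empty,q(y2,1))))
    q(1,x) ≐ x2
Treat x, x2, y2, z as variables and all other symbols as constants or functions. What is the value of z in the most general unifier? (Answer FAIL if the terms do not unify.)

q(1,q(7,1))

Decompose wrap/1: q(z,2) ≐ q(x2,2).
Decompose q/2: z ≐ x2,  2 ≐ 2.
Bind z := x2; no other remaining equation mentions z.
Delete trivial equation 2 ≐ 2.
Decompose q/2: wrap(s(y2)) ≐ wrap(s(7)),  s(mk(empty,x)) ≐ s(mk(empty,q(y2,1))).
Decompose wrap/1: s(y2) ≐ s(7).
Decompose s/1: y2 ≐ 7.
Bind y2 := 7; substituting into the one remaining equation that mentions y2 gives: s(mk(empty,x)) ≐ s(mk(empty,q(7,1))).
Decompose s/1: mk(empty,x) ≐ mk(empty,q(7,1)).
Decompose mk/2: empty ≐ empty,  x ≐ q(7,1).
Delete trivial equation empty ≐ empty.
Bind x := q(7,1); substituting into the remaining equation gives: q(1,q(7,1)) ≐ x2.
Bind x2 := q(1,q(7,1)). Substituting into the earlier binding gives z := q(1,q(7,1)).
MGU = { z -> q(1,q(7,1)), y2 -> 7, x -> q(7,1), x2 -> q(1,q(7,1)) }, so z -> q(1,q(7,1)).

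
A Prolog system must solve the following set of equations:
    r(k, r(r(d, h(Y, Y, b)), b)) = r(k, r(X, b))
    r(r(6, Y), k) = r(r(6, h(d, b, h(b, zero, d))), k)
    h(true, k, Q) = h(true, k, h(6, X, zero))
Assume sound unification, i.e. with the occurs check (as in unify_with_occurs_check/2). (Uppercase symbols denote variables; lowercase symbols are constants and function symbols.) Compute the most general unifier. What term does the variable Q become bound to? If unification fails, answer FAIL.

h(6, r(d, h(h(d, b, h(b, zero, d)), h(d, b, h(b, zero, d)), b)), zero)

Decompose r/2: k = k,  r(r(d, h(Y, Y, b)), b) = r(X, b).
Delete trivial equation k = k.
Decompose r/2: r(d, h(Y, Y, b)) = X,  b = b.
Bind X := r(d, h(Y, Y, b)); substituting into the one remaining equation that mentions X gives: h(true, k, Q) = h(true, k, h(6, r(d, h(Y, Y, b)), zero)).
Delete trivial equation b = b.
Decompose r/2: r(6, Y) = r(6, h(d, b, h(b, zero, d))),  k = k.
Decompose r/2: 6 = 6,  Y = h(d, b, h(b, zero, d)).
Delete trivial equation 6 = 6.
Bind Y := h(d, b, h(b, zero, d)); substituting into the one remaining equation that mentions Y gives: h(true, k, Q) = h(true, k, h(6, r(d, h(h(d, b, h(b, zero, d)), h(d, b, h(b, zero, d)), b)), zero)). Substituting into the earlier binding gives X := r(d, h(h(d, b, h(b, zero, d)), h(d, b, h(b, zero, d)), b)).
Delete trivial equation k = k.
Decompose h/3: true = true,  k = k,  Q = h(6, r(d, h(h(d, b, h(b, zero, d)), h(d, b, h(b, zero, d)), b)), zero).
Delete trivial equation true = true.
Delete trivial equation k = k.
Bind Q := h(6, r(d, h(h(d, b, h(b, zero, d)), h(d, b, h(b, zero, d)), b)), zero).
MGU = { X = r(d, h(h(d, b, h(b, zero, d)), h(d, b, h(b, zero, d)), b)), Y = h(d, b, h(b, zero, d)), Q = h(6, r(d, h(h(d, b, h(b, zero, d)), h(d, b, h(b, zero, d)), b)), zero) }, so Q = h(6, r(d, h(h(d, b, h(b, zero, d)), h(d, b, h(b, zero, d)), b)), zero).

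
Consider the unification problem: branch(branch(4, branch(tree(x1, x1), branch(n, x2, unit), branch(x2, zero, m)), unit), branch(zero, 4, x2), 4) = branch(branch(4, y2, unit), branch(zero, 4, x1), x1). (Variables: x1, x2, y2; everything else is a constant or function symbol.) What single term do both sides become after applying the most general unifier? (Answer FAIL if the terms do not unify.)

branch(branch(4, branch(tree(4, 4), branch(n, 4, unit), branch(4, zero, m)), unit), branch(zero, 4, 4), 4)

Decompose branch/3: branch(4, branch(tree(x1, x1), branch(n, x2, unit), branch(x2, zero, m)), unit) = branch(4, y2, unit),  branch(zero, 4, x2) = branch(zero, 4, x1),  4 = x1.
Decompose branch/3: 4 = 4,  branch(tree(x1, x1), branch(n, x2, unit), branch(x2, zero, m)) = y2,  unit = unit.
Delete trivial equation 4 = 4.
Bind y2 := branch(tree(x1, x1), branch(n, x2, unit), branch(x2, zero, m)); no other remaining equation mentions y2.
Delete trivial equation unit = unit.
Decompose branch/3: zero = zero,  4 = 4,  x2 = x1.
Delete trivial equation zero = zero.
Delete trivial equation 4 = 4.
Bind x2 := x1; no other remaining equation mentions x2. Substituting into the earlier binding gives y2 := branch(tree(x1, x1), branch(n, x1, unit), branch(x1, zero, m)).
Bind x1 := 4. Substituting into the earlier bindings gives y2 := branch(tree(4, 4), branch(n, 4, unit), branch(4, zero, m)), x2 := 4.
Applying the MGU to either side gives branch(branch(4, branch(tree(4, 4), branch(n, 4, unit), branch(4, zero, m)), unit), branch(zero, 4, 4), 4).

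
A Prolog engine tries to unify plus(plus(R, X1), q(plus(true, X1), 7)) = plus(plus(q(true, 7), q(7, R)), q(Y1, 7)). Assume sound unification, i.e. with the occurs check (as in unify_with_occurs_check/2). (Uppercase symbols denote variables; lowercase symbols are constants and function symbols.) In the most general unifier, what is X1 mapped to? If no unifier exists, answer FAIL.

q(7, q(true, 7))

Decompose plus/2: plus(R, X1) = plus(q(true, 7), q(7, R)),  q(plus(true, X1), 7) = q(Y1, 7).
Decompose plus/2: R = q(true, 7),  X1 = q(7, R).
Bind R := q(true, 7); substituting into the one remaining equation that mentions R gives: X1 = q(7, q(true, 7)).
Bind X1 := q(7, q(true, 7)); substituting into the remaining equation gives: q(plus(true, q(7, q(true, 7))), 7) = q(Y1, 7).
Decompose q/2: plus(true, q(7, q(true, 7))) = Y1,  7 = 7.
Bind Y1 := plus(true, q(7, q(true, 7))); no other remaining equation mentions Y1.
Delete trivial equation 7 = 7.
MGU = { R = q(true, 7), X1 = q(7, q(true, 7)), Y1 = plus(true, q(7, q(true, 7))) }, so X1 = q(7, q(true, 7)).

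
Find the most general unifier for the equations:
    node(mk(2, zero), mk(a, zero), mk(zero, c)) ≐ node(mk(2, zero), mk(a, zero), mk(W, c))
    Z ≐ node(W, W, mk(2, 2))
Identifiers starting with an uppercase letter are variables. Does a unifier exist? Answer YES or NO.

Decompose node/3: mk(2, zero) ≐ mk(2, zero),  mk(a, zero) ≐ mk(a, zero),  mk(zero, c) ≐ mk(W, c).
Delete trivial equation mk(2, zero) ≐ mk(2, zero).
Delete trivial equation mk(a, zero) ≐ mk(a, zero).
Decompose mk/2: zero ≐ W,  c ≐ c.
Bind W := zero; substituting into the one remaining equation that mentions W gives: Z ≐ node(zero, zero, mk(2, 2)).
Delete trivial equation c ≐ c.
Bind Z := node(zero, zero, mk(2, 2)).
No equations remain and no clash or occurs-check failure arose, so a unifier exists.

YES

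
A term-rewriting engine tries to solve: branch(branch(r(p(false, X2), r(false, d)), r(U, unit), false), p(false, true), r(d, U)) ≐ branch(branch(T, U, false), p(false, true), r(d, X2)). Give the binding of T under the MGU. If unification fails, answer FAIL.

FAIL

Decompose branch/3: branch(r(p(false, X2), r(false, d)), r(U, unit), false) ≐ branch(T, U, false),  p(false, true) ≐ p(false, true),  r(d, U) ≐ r(d, X2).
Decompose branch/3: r(p(false, X2), r(false, d)) ≐ T,  r(U, unit) ≐ U,  false ≐ false.
Bind T := r(p(false, X2), r(false, d)); no other remaining equation mentions T.
Occurs check fails: U occurs in r(U, unit); the equation U ≐ r(U, unit) has no finite solution.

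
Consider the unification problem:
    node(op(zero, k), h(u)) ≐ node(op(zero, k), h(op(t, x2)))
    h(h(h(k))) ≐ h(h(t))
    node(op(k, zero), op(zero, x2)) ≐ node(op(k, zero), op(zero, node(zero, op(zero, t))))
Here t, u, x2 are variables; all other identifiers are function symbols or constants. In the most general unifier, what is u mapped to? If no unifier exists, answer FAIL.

Decompose node/2: op(zero, k) ≐ op(zero, k),  h(u) ≐ h(op(t, x2)).
Delete trivial equation op(zero, k) ≐ op(zero, k).
Decompose h/1: u ≐ op(t, x2).
Bind u := op(t, x2); no other remaining equation mentions u.
Decompose h/1: h(h(k)) ≐ h(t).
Decompose h/1: h(k) ≐ t.
Bind t := h(k); substituting into the remaining equation gives: node(op(k, zero), op(zero, x2)) ≐ node(op(k, zero), op(zero, node(zero, op(zero, h(k))))). Substituting into the earlier binding gives u := op(h(k), x2).
Decompose node/2: op(k, zero) ≐ op(k, zero),  op(zero, x2) ≐ op(zero, node(zero, op(zero, h(k)))).
Delete trivial equation op(k, zero) ≐ op(k, zero).
Decompose op/2: zero ≐ zero,  x2 ≐ node(zero, op(zero, h(k))).
Delete trivial equation zero ≐ zero.
Bind x2 := node(zero, op(zero, h(k))). Substituting into the earlier binding gives u := op(h(k), node(zero, op(zero, h(k)))).
MGU = { u := op(h(k), node(zero, op(zero, h(k)))), t := h(k), x2 := node(zero, op(zero, h(k))) }, so u := op(h(k), node(zero, op(zero, h(k)))).

op(h(k), node(zero, op(zero, h(k))))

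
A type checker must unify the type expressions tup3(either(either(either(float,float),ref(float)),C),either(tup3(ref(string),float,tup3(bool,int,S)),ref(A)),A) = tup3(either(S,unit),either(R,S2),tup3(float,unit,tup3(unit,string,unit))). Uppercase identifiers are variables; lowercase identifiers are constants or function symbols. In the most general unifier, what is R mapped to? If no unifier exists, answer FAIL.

Decompose tup3/3: either(either(either(float,float),ref(float)),C) = either(S,unit),  either(tup3(ref(string),float,tup3(bool,int,S)),ref(A)) = either(R,S2),  A = tup3(float,unit,tup3(unit,string,unit)).
Decompose either/2: either(either(float,float),ref(float)) = S,  C = unit.
Bind S := either(either(float,float),ref(float)); substituting into the one remaining equation that mentions S gives: either(tup3(ref(string),float,tup3(bool,int,either(either(float,float),ref(float)))),ref(A)) = either(R,S2).
Bind C := unit; no other remaining equation mentions C.
Decompose either/2: tup3(ref(string),float,tup3(bool,int,either(either(float,float),ref(float)))) = R,  ref(A) = S2.
Bind R := tup3(ref(string),float,tup3(bool,int,either(either(float,float),ref(float)))); no other remaining equation mentions R.
Bind S2 := ref(A); no other remaining equation mentions S2.
Bind A := tup3(float,unit,tup3(unit,string,unit)). Substituting into the earlier binding gives S2 := ref(tup3(float,unit,tup3(unit,string,unit))).
MGU = { S ↦ either(either(float,float),ref(float)), C ↦ unit, R ↦ tup3(ref(string),float,tup3(bool,int,either(either(float,float),ref(float)))), S2 ↦ ref(tup3(float,unit,tup3(unit,string,unit))), A ↦ tup3(float,unit,tup3(unit,string,unit)) }, so R ↦ tup3(ref(string),float,tup3(bool,int,either(either(float,float),ref(float)))).

tup3(ref(string),float,tup3(bool,int,either(either(float,float),ref(float))))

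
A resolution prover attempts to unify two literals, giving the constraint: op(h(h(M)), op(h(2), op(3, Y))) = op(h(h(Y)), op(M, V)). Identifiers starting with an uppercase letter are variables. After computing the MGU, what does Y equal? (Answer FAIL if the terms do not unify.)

Decompose op/2: h(h(M)) = h(h(Y)),  op(h(2), op(3, Y)) = op(M, V).
Decompose h/1: h(M) = h(Y).
Decompose h/1: M = Y.
Bind M := Y; substituting into the remaining equation gives: op(h(2), op(3, Y)) = op(Y, V).
Decompose op/2: h(2) = Y,  op(3, Y) = V.
Bind Y := h(2); substituting into the remaining equation gives: op(3, h(2)) = V. Substituting into the earlier binding gives M := h(2).
Bind V := op(3, h(2)).
MGU = { M ↦ h(2), Y ↦ h(2), V ↦ op(3, h(2)) }, so Y ↦ h(2).

h(2)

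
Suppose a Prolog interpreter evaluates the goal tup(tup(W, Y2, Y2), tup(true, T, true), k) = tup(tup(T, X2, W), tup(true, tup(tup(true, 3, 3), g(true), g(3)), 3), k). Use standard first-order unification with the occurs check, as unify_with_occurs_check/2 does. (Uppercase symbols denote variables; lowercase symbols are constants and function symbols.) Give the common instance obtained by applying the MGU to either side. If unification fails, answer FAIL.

FAIL

Decompose tup/3: tup(W, Y2, Y2) = tup(T, X2, W),  tup(true, T, true) = tup(true, tup(tup(true, 3, 3), g(true), g(3)), 3),  k = k.
Decompose tup/3: W = T,  Y2 = X2,  Y2 = W.
Bind W := T; substituting into the one remaining equation that mentions W gives: Y2 = T.
Bind Y2 := X2; substituting into the one remaining equation that mentions Y2 gives: X2 = T.
Bind X2 := T; no other remaining equation mentions X2. Substituting into the earlier binding gives Y2 := T.
Decompose tup/3: true = true,  T = tup(tup(true, 3, 3), g(true), g(3)),  true = 3.
Delete trivial equation true = true.
Bind T := tup(tup(true, 3, 3), g(true), g(3)); no other remaining equation mentions T. Substituting into the earlier bindings gives W := tup(tup(true, 3, 3), g(true), g(3)), Y2 := tup(tup(true, 3, 3), g(true), g(3)), X2 := tup(tup(true, 3, 3), g(true), g(3)).
Clash: constants true and 3 differ; no unifier exists.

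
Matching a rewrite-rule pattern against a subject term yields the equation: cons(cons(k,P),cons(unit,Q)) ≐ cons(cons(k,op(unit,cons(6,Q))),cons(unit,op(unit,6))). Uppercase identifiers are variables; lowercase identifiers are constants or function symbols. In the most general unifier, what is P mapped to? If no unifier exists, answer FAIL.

op(unit,cons(6,op(unit,6)))

Decompose cons/2: cons(k,P) ≐ cons(k,op(unit,cons(6,Q))),  cons(unit,Q) ≐ cons(unit,op(unit,6)).
Decompose cons/2: k ≐ k,  P ≐ op(unit,cons(6,Q)).
Delete trivial equation k ≐ k.
Bind P := op(unit,cons(6,Q)); no other remaining equation mentions P.
Decompose cons/2: unit ≐ unit,  Q ≐ op(unit,6).
Delete trivial equation unit ≐ unit.
Bind Q := op(unit,6). Substituting into the earlier binding gives P := op(unit,cons(6,op(unit,6))).
MGU = { P -> op(unit,cons(6,op(unit,6))), Q -> op(unit,6) }, so P -> op(unit,cons(6,op(unit,6))).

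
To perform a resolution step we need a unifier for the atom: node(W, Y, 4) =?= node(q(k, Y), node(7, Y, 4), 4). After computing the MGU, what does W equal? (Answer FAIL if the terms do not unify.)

FAIL

Decompose node/3: W =?= q(k, Y),  Y =?= node(7, Y, 4),  4 =?= 4.
Bind W := q(k, Y); no other remaining equation mentions W.
Occurs check fails: Y occurs in node(7, Y, 4); the equation Y =?= node(7, Y, 4) has no finite solution.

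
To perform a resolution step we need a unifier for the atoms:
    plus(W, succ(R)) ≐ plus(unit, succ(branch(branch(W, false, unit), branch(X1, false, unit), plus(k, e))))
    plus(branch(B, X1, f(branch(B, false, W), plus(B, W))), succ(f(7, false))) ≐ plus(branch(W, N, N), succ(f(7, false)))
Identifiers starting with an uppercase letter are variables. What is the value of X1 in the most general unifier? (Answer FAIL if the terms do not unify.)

f(branch(unit, false, unit), plus(unit, unit))

Decompose plus/2: W ≐ unit,  succ(R) ≐ succ(branch(branch(W, false, unit), branch(X1, false, unit), plus(k, e))).
Bind W := unit; substituting into the remaining equations gives: succ(R) ≐ succ(branch(branch(unit, false, unit), branch(X1, false, unit), plus(k, e))),  plus(branch(B, X1, f(branch(B, false, unit), plus(B, unit))), succ(f(7, false))) ≐ plus(branch(unit, N, N), succ(f(7, false))).
Decompose succ/1: R ≐ branch(branch(unit, false, unit), branch(X1, false, unit), plus(k, e)).
Bind R := branch(branch(unit, false, unit), branch(X1, false, unit), plus(k, e)); no other remaining equation mentions R.
Decompose plus/2: branch(B, X1, f(branch(B, false, unit), plus(B, unit))) ≐ branch(unit, N, N),  succ(f(7, false)) ≐ succ(f(7, false)).
Decompose branch/3: B ≐ unit,  X1 ≐ N,  f(branch(B, false, unit), plus(B, unit)) ≐ N.
Bind B := unit; substituting into the one remaining equation that mentions B gives: f(branch(unit, false, unit), plus(unit, unit)) ≐ N.
Bind X1 := N; no other remaining equation mentions X1. Substituting into the earlier binding gives R := branch(branch(unit, false, unit), branch(N, false, unit), plus(k, e)).
Bind N := f(branch(unit, false, unit), plus(unit, unit)); no other remaining equation mentions N. Substituting into the earlier bindings gives R := branch(branch(unit, false, unit), branch(f(branch(unit, false, unit), plus(unit, unit)), false, unit), plus(k, e)), X1 := f(branch(unit, false, unit), plus(unit, unit)).
Delete trivial equation succ(f(7, false)) ≐ succ(f(7, false)).
MGU = { W := unit, R := branch(branch(unit, false, unit), branch(f(branch(unit, false, unit), plus(unit, unit)), false, unit), plus(k, e)), B := unit, X1 := f(branch(unit, false, unit), plus(unit, unit)), N := f(branch(unit, false, unit), plus(unit, unit)) }, so X1 := f(branch(unit, false, unit), plus(unit, unit)).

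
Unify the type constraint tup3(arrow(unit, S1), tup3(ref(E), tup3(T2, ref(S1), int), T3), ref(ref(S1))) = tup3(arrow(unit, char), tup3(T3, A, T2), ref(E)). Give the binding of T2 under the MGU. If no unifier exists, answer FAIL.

Decompose tup3/3: arrow(unit, S1) = arrow(unit, char),  tup3(ref(E), tup3(T2, ref(S1), int), T3) = tup3(T3, A, T2),  ref(ref(S1)) = ref(E).
Decompose arrow/2: unit = unit,  S1 = char.
Delete trivial equation unit = unit.
Bind S1 := char; substituting into the remaining equations gives: tup3(ref(E), tup3(T2, ref(char), int), T3) = tup3(T3, A, T2),  ref(ref(char)) = ref(E).
Decompose tup3/3: ref(E) = T3,  tup3(T2, ref(char), int) = A,  T3 = T2.
Bind T3 := ref(E); substituting into the one remaining equation that mentions T3 gives: ref(E) = T2.
Bind A := tup3(T2, ref(char), int); no other remaining equation mentions A.
Bind T2 := ref(E); no other remaining equation mentions T2. Substituting into the earlier binding gives A := tup3(ref(E), ref(char), int).
Decompose ref/1: ref(char) = E.
Bind E := ref(char). Substituting into the earlier bindings gives T3 := ref(ref(char)), A := tup3(ref(ref(char)), ref(char), int), T2 := ref(ref(char)).
MGU = { S1 ↦ char, T3 ↦ ref(ref(char)), A ↦ tup3(ref(ref(char)), ref(char), int), T2 ↦ ref(ref(char)), E ↦ ref(char) }, so T2 ↦ ref(ref(char)).

ref(ref(char))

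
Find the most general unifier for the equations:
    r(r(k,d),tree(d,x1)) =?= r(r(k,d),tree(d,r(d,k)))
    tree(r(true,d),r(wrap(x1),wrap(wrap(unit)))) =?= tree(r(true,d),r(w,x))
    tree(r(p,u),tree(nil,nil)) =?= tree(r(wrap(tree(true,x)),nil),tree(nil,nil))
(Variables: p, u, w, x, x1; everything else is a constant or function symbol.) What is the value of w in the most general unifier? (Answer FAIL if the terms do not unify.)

wrap(r(d,k))

Decompose r/2: r(k,d) =?= r(k,d),  tree(d,x1) =?= tree(d,r(d,k)).
Delete trivial equation r(k,d) =?= r(k,d).
Decompose tree/2: d =?= d,  x1 =?= r(d,k).
Delete trivial equation d =?= d.
Bind x1 := r(d,k); substituting into the one remaining equation that mentions x1 gives: tree(r(true,d),r(wrap(r(d,k)),wrap(wrap(unit)))) =?= tree(r(true,d),r(w,x)).
Decompose tree/2: r(true,d) =?= r(true,d),  r(wrap(r(d,k)),wrap(wrap(unit))) =?= r(w,x).
Delete trivial equation r(true,d) =?= r(true,d).
Decompose r/2: wrap(r(d,k)) =?= w,  wrap(wrap(unit)) =?= x.
Bind w := wrap(r(d,k)); no other remaining equation mentions w.
Bind x := wrap(wrap(unit)); substituting into the remaining equation gives: tree(r(p,u),tree(nil,nil)) =?= tree(r(wrap(tree(true,wrap(wrap(unit)))),nil),tree(nil,nil)).
Decompose tree/2: r(p,u) =?= r(wrap(tree(true,wrap(wrap(unit)))),nil),  tree(nil,nil) =?= tree(nil,nil).
Decompose r/2: p =?= wrap(tree(true,wrap(wrap(unit)))),  u =?= nil.
Bind p := wrap(tree(true,wrap(wrap(unit)))); no other remaining equation mentions p.
Bind u := nil; no other remaining equation mentions u.
Delete trivial equation tree(nil,nil) =?= tree(nil,nil).
MGU = { x1 ↦ r(d,k), w ↦ wrap(r(d,k)), x ↦ wrap(wrap(unit)), p ↦ wrap(tree(true,wrap(wrap(unit)))), u ↦ nil }, so w ↦ wrap(r(d,k)).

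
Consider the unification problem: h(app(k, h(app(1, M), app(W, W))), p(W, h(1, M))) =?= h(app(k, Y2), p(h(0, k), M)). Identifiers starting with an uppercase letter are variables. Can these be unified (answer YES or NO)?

Decompose h/2: app(k, h(app(1, M), app(W, W))) =?= app(k, Y2),  p(W, h(1, M)) =?= p(h(0, k), M).
Decompose app/2: k =?= k,  h(app(1, M), app(W, W)) =?= Y2.
Delete trivial equation k =?= k.
Bind Y2 := h(app(1, M), app(W, W)); no other remaining equation mentions Y2.
Decompose p/2: W =?= h(0, k),  h(1, M) =?= M.
Bind W := h(0, k); no other remaining equation mentions W. Substituting into the earlier binding gives Y2 := h(app(1, M), app(h(0, k), h(0, k))).
Occurs check fails: M occurs in h(1, M); the equation M =?= h(1, M) has no finite solution.

NO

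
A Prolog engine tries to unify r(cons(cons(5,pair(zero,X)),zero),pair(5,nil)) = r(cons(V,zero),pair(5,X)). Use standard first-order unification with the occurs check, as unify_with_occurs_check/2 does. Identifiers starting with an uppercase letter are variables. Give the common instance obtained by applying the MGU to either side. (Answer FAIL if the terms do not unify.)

Decompose r/2: cons(cons(5,pair(zero,X)),zero) = cons(V,zero),  pair(5,nil) = pair(5,X).
Decompose cons/2: cons(5,pair(zero,X)) = V,  zero = zero.
Bind V := cons(5,pair(zero,X)); no other remaining equation mentions V.
Delete trivial equation zero = zero.
Decompose pair/2: 5 = 5,  nil = X.
Delete trivial equation 5 = 5.
Bind X := nil. Substituting into the earlier binding gives V := cons(5,pair(zero,nil)).
Applying the MGU to either side gives r(cons(cons(5,pair(zero,nil)),zero),pair(5,nil)).

r(cons(cons(5,pair(zero,nil)),zero),pair(5,nil))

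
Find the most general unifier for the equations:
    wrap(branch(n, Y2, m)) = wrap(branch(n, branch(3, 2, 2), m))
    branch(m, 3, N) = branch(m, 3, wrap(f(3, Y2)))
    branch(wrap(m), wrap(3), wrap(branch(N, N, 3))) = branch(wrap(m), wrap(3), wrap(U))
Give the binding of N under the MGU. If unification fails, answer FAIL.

wrap(f(3, branch(3, 2, 2)))

Decompose wrap/1: branch(n, Y2, m) = branch(n, branch(3, 2, 2), m).
Decompose branch/3: n = n,  Y2 = branch(3, 2, 2),  m = m.
Delete trivial equation n = n.
Bind Y2 := branch(3, 2, 2); substituting into the one remaining equation that mentions Y2 gives: branch(m, 3, N) = branch(m, 3, wrap(f(3, branch(3, 2, 2)))).
Delete trivial equation m = m.
Decompose branch/3: m = m,  3 = 3,  N = wrap(f(3, branch(3, 2, 2))).
Delete trivial equation m = m.
Delete trivial equation 3 = 3.
Bind N := wrap(f(3, branch(3, 2, 2))); substituting into the remaining equation gives: branch(wrap(m), wrap(3), wrap(branch(wrap(f(3, branch(3, 2, 2))), wrap(f(3, branch(3, 2, 2))), 3))) = branch(wrap(m), wrap(3), wrap(U)).
Decompose branch/3: wrap(m) = wrap(m),  wrap(3) = wrap(3),  wrap(branch(wrap(f(3, branch(3, 2, 2))), wrap(f(3, branch(3, 2, 2))), 3)) = wrap(U).
Delete trivial equation wrap(m) = wrap(m).
Delete trivial equation wrap(3) = wrap(3).
Decompose wrap/1: branch(wrap(f(3, branch(3, 2, 2))), wrap(f(3, branch(3, 2, 2))), 3) = U.
Bind U := branch(wrap(f(3, branch(3, 2, 2))), wrap(f(3, branch(3, 2, 2))), 3).
MGU = { Y2 := branch(3, 2, 2), N := wrap(f(3, branch(3, 2, 2))), U := branch(wrap(f(3, branch(3, 2, 2))), wrap(f(3, branch(3, 2, 2))), 3) }, so N := wrap(f(3, branch(3, 2, 2))).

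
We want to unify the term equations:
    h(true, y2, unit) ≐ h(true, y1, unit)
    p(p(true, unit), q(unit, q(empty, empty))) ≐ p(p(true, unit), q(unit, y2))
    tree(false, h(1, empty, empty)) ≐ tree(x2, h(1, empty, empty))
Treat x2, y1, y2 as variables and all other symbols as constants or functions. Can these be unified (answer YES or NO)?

YES

Decompose h/3: true ≐ true,  y2 ≐ y1,  unit ≐ unit.
Delete trivial equation true ≐ true.
Bind y2 := y1; substituting into the one remaining equation that mentions y2 gives: p(p(true, unit), q(unit, q(empty, empty))) ≐ p(p(true, unit), q(unit, y1)).
Delete trivial equation unit ≐ unit.
Decompose p/2: p(true, unit) ≐ p(true, unit),  q(unit, q(empty, empty)) ≐ q(unit, y1).
Delete trivial equation p(true, unit) ≐ p(true, unit).
Decompose q/2: unit ≐ unit,  q(empty, empty) ≐ y1.
Delete trivial equation unit ≐ unit.
Bind y1 := q(empty, empty); no other remaining equation mentions y1. Substituting into the earlier binding gives y2 := q(empty, empty).
Decompose tree/2: false ≐ x2,  h(1, empty, empty) ≐ h(1, empty, empty).
Bind x2 := false; no other remaining equation mentions x2.
Delete trivial equation h(1, empty, empty) ≐ h(1, empty, empty).
No equations remain and no clash or occurs-check failure arose, so a unifier exists.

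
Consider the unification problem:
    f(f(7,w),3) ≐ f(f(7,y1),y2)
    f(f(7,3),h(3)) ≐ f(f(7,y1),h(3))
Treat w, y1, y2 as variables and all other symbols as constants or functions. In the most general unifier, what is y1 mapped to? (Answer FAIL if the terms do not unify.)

Decompose f/2: f(7,w) ≐ f(7,y1),  3 ≐ y2.
Decompose f/2: 7 ≐ 7,  w ≐ y1.
Delete trivial equation 7 ≐ 7.
Bind w := y1; no other remaining equation mentions w.
Bind y2 := 3; no other remaining equation mentions y2.
Decompose f/2: f(7,3) ≐ f(7,y1),  h(3) ≐ h(3).
Decompose f/2: 7 ≐ 7,  3 ≐ y1.
Delete trivial equation 7 ≐ 7.
Bind y1 := 3; no other remaining equation mentions y1. Substituting into the earlier binding gives w := 3.
Delete trivial equation h(3) ≐ h(3).
MGU = { w ↦ 3, y2 ↦ 3, y1 ↦ 3 }, so y1 ↦ 3.

3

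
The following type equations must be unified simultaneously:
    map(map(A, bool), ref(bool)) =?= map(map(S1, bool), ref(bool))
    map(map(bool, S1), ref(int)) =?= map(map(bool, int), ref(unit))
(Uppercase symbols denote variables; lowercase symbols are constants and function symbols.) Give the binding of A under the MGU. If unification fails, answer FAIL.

FAIL

Decompose map/2: map(A, bool) =?= map(S1, bool),  ref(bool) =?= ref(bool).
Decompose map/2: A =?= S1,  bool =?= bool.
Bind A := S1; no other remaining equation mentions A.
Delete trivial equation bool =?= bool.
Delete trivial equation ref(bool) =?= ref(bool).
Decompose map/2: map(bool, S1) =?= map(bool, int),  ref(int) =?= ref(unit).
Decompose map/2: bool =?= bool,  S1 =?= int.
Delete trivial equation bool =?= bool.
Bind S1 := int; no other remaining equation mentions S1. Substituting into the earlier binding gives A := int.
Decompose ref/1: int =?= unit.
Clash: constants int and unit differ; no unifier exists.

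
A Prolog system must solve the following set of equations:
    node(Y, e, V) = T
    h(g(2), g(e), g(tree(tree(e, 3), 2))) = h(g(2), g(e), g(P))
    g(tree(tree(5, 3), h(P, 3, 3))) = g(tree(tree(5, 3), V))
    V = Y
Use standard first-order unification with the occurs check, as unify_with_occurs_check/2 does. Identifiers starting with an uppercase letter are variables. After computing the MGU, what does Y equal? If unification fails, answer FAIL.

h(tree(tree(e, 3), 2), 3, 3)

Bind T := node(Y, e, V); no other remaining equation mentions T.
Decompose h/3: g(2) = g(2),  g(e) = g(e),  g(tree(tree(e, 3), 2)) = g(P).
Delete trivial equation g(2) = g(2).
Delete trivial equation g(e) = g(e).
Decompose g/1: tree(tree(e, 3), 2) = P.
Bind P := tree(tree(e, 3), 2); substituting into the one remaining equation that mentions P gives: g(tree(tree(5, 3), h(tree(tree(e, 3), 2), 3, 3))) = g(tree(tree(5, 3), V)).
Decompose g/1: tree(tree(5, 3), h(tree(tree(e, 3), 2), 3, 3)) = tree(tree(5, 3), V).
Decompose tree/2: tree(5, 3) = tree(5, 3),  h(tree(tree(e, 3), 2), 3, 3) = V.
Delete trivial equation tree(5, 3) = tree(5, 3).
Bind V := h(tree(tree(e, 3), 2), 3, 3); substituting into the remaining equation gives: h(tree(tree(e, 3), 2), 3, 3) = Y. Substituting into the earlier binding gives T := node(Y, e, h(tree(tree(e, 3), 2), 3, 3)).
Bind Y := h(tree(tree(e, 3), 2), 3, 3). Substituting into the earlier binding gives T := node(h(tree(tree(e, 3), 2), 3, 3), e, h(tree(tree(e, 3), 2), 3, 3)).
MGU = { T ↦ node(h(tree(tree(e, 3), 2), 3, 3), e, h(tree(tree(e, 3), 2), 3, 3)), P ↦ tree(tree(e, 3), 2), V ↦ h(tree(tree(e, 3), 2), 3, 3), Y ↦ h(tree(tree(e, 3), 2), 3, 3) }, so Y ↦ h(tree(tree(e, 3), 2), 3, 3).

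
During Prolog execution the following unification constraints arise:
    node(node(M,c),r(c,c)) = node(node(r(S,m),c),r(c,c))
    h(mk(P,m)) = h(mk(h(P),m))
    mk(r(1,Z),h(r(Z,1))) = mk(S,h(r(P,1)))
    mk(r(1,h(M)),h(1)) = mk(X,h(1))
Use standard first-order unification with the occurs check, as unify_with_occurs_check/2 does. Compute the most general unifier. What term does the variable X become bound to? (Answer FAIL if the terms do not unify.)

FAIL

Decompose node/2: node(M,c) = node(r(S,m),c),  r(c,c) = r(c,c).
Decompose node/2: M = r(S,m),  c = c.
Bind M := r(S,m); substituting into the one remaining equation that mentions M gives: mk(r(1,h(r(S,m))),h(1)) = mk(X,h(1)).
Delete trivial equation c = c.
Delete trivial equation r(c,c) = r(c,c).
Decompose h/1: mk(P,m) = mk(h(P),m).
Decompose mk/2: P = h(P),  m = m.
Occurs check fails: P occurs in h(P); the equation P = h(P) has no finite solution.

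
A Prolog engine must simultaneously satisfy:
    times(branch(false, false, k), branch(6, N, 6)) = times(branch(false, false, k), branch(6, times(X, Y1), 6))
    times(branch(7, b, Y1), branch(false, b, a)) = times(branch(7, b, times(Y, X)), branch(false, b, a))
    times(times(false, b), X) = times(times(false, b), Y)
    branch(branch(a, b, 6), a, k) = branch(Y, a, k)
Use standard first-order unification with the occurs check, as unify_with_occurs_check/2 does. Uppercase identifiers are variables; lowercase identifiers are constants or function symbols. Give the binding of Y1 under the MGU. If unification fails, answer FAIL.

Decompose times/2: branch(false, false, k) = branch(false, false, k),  branch(6, N, 6) = branch(6, times(X, Y1), 6).
Delete trivial equation branch(false, false, k) = branch(false, false, k).
Decompose branch/3: 6 = 6,  N = times(X, Y1),  6 = 6.
Delete trivial equation 6 = 6.
Bind N := times(X, Y1); no other remaining equation mentions N.
Delete trivial equation 6 = 6.
Decompose times/2: branch(7, b, Y1) = branch(7, b, times(Y, X)),  branch(false, b, a) = branch(false, b, a).
Decompose branch/3: 7 = 7,  b = b,  Y1 = times(Y, X).
Delete trivial equation 7 = 7.
Delete trivial equation b = b.
Bind Y1 := times(Y, X); no other remaining equation mentions Y1. Substituting into the earlier binding gives N := times(X, times(Y, X)).
Delete trivial equation branch(false, b, a) = branch(false, b, a).
Decompose times/2: times(false, b) = times(false, b),  X = Y.
Delete trivial equation times(false, b) = times(false, b).
Bind X := Y; no other remaining equation mentions X. Substituting into the earlier bindings gives N := times(Y, times(Y, Y)), Y1 := times(Y, Y).
Decompose branch/3: branch(a, b, 6) = Y,  a = a,  k = k.
Bind Y := branch(a, b, 6); no other remaining equation mentions Y. Substituting into the earlier bindings gives N := times(branch(a, b, 6), times(branch(a, b, 6), branch(a, b, 6))), Y1 := times(branch(a, b, 6), branch(a, b, 6)), X := branch(a, b, 6).
Delete trivial equation a = a.
Delete trivial equation k = k.
MGU = { N = times(branch(a, b, 6), times(branch(a, b, 6), branch(a, b, 6))), Y1 = times(branch(a, b, 6), branch(a, b, 6)), X = branch(a, b, 6), Y = branch(a, b, 6) }, so Y1 = times(branch(a, b, 6), branch(a, b, 6)).

times(branch(a, b, 6), branch(a, b, 6))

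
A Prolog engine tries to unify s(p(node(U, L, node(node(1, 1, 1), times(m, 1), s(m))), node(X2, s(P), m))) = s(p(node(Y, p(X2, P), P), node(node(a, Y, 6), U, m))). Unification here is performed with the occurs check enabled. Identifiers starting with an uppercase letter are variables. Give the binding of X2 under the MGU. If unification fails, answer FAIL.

node(a, s(node(node(1, 1, 1), times(m, 1), s(m))), 6)

Decompose s/1: p(node(U, L, node(node(1, 1, 1), times(m, 1), s(m))), node(X2, s(P), m)) = p(node(Y, p(X2, P), P), node(node(a, Y, 6), U, m)).
Decompose p/2: node(U, L, node(node(1, 1, 1), times(m, 1), s(m))) = node(Y, p(X2, P), P),  node(X2, s(P), m) = node(node(a, Y, 6), U, m).
Decompose node/3: U = Y,  L = p(X2, P),  node(node(1, 1, 1), times(m, 1), s(m)) = P.
Bind U := Y; substituting into the one remaining equation that mentions U gives: node(X2, s(P), m) = node(node(a, Y, 6), Y, m).
Bind L := p(X2, P); no other remaining equation mentions L.
Bind P := node(node(1, 1, 1), times(m, 1), s(m)); substituting into the remaining equation gives: node(X2, s(node(node(1, 1, 1), times(m, 1), s(m))), m) = node(node(a, Y, 6), Y, m). Substituting into the earlier binding gives L := p(X2, node(node(1, 1, 1), times(m, 1), s(m))).
Decompose node/3: X2 = node(a, Y, 6),  s(node(node(1, 1, 1), times(m, 1), s(m))) = Y,  m = m.
Bind X2 := node(a, Y, 6); no other remaining equation mentions X2. Substituting into the earlier binding gives L := p(node(a, Y, 6), node(node(1, 1, 1), times(m, 1), s(m))).
Bind Y := s(node(node(1, 1, 1), times(m, 1), s(m))); no other remaining equation mentions Y. Substituting into the earlier bindings gives U := s(node(node(1, 1, 1), times(m, 1), s(m))), L := p(node(a, s(node(node(1, 1, 1), times(m, 1), s(m))), 6), node(node(1, 1, 1), times(m, 1), s(m))), X2 := node(a, s(node(node(1, 1, 1), times(m, 1), s(m))), 6).
Delete trivial equation m = m.
MGU = { U = s(node(node(1, 1, 1), times(m, 1), s(m))), L = p(node(a, s(node(node(1, 1, 1), times(m, 1), s(m))), 6), node(node(1, 1, 1), times(m, 1), s(m))), P = node(node(1, 1, 1), times(m, 1), s(m)), X2 = node(a, s(node(node(1, 1, 1), times(m, 1), s(m))), 6), Y = s(node(node(1, 1, 1), times(m, 1), s(m))) }, so X2 = node(a, s(node(node(1, 1, 1), times(m, 1), s(m))), 6).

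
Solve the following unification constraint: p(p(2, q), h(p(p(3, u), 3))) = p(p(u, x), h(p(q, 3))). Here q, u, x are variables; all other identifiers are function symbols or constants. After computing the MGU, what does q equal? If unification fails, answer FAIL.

p(3, 2)

Decompose p/2: p(2, q) = p(u, x),  h(p(p(3, u), 3)) = h(p(q, 3)).
Decompose p/2: 2 = u,  q = x.
Bind u := 2; substituting into the one remaining equation that mentions u gives: h(p(p(3, 2), 3)) = h(p(q, 3)).
Bind q := x; substituting into the remaining equation gives: h(p(p(3, 2), 3)) = h(p(x, 3)).
Decompose h/1: p(p(3, 2), 3) = p(x, 3).
Decompose p/2: p(3, 2) = x,  3 = 3.
Bind x := p(3, 2); no other remaining equation mentions x. Substituting into the earlier binding gives q := p(3, 2).
Delete trivial equation 3 = 3.
MGU = { u ↦ 2, q ↦ p(3, 2), x ↦ p(3, 2) }, so q ↦ p(3, 2).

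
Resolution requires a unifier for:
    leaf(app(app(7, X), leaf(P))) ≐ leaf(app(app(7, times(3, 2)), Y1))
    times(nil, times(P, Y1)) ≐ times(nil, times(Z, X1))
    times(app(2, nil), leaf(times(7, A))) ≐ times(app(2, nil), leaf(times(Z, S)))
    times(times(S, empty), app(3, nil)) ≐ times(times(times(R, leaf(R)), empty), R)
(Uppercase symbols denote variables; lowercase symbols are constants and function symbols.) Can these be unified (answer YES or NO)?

Decompose leaf/1: app(app(7, X), leaf(P)) ≐ app(app(7, times(3, 2)), Y1).
Decompose app/2: app(7, X) ≐ app(7, times(3, 2)),  leaf(P) ≐ Y1.
Decompose app/2: 7 ≐ 7,  X ≐ times(3, 2).
Delete trivial equation 7 ≐ 7.
Bind X := times(3, 2); no other remaining equation mentions X.
Bind Y1 := leaf(P); substituting into the one remaining equation that mentions Y1 gives: times(nil, times(P, leaf(P))) ≐ times(nil, times(Z, X1)).
Decompose times/2: nil ≐ nil,  times(P, leaf(P)) ≐ times(Z, X1).
Delete trivial equation nil ≐ nil.
Decompose times/2: P ≐ Z,  leaf(P) ≐ X1.
Bind P := Z; substituting into the one remaining equation that mentions P gives: leaf(Z) ≐ X1. Substituting into the earlier binding gives Y1 := leaf(Z).
Bind X1 := leaf(Z); no other remaining equation mentions X1.
Decompose times/2: app(2, nil) ≐ app(2, nil),  leaf(times(7, A)) ≐ leaf(times(Z, S)).
Delete trivial equation app(2, nil) ≐ app(2, nil).
Decompose leaf/1: times(7, A) ≐ times(Z, S).
Decompose times/2: 7 ≐ Z,  A ≐ S.
Bind Z := 7; no other remaining equation mentions Z. Substituting into the earlier bindings gives Y1 := leaf(7), P := 7, X1 := leaf(7).
Bind A := S; no other remaining equation mentions A.
Decompose times/2: times(S, empty) ≐ times(times(R, leaf(R)), empty),  app(3, nil) ≐ R.
Decompose times/2: S ≐ times(R, leaf(R)),  empty ≐ empty.
Bind S := times(R, leaf(R)); no other remaining equation mentions S. Substituting into the earlier binding gives A := times(R, leaf(R)).
Delete trivial equation empty ≐ empty.
Bind R := app(3, nil). Substituting into the earlier bindings gives A := times(app(3, nil), leaf(app(3, nil))), S := times(app(3, nil), leaf(app(3, nil))).
No equations remain and no clash or occurs-check failure arose, so a unifier exists.

YES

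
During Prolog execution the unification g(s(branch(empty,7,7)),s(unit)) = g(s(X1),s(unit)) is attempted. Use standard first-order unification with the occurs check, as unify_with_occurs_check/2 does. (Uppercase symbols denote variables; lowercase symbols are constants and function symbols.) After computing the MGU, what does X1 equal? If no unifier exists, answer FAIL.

branch(empty,7,7)

Decompose g/2: s(branch(empty,7,7)) = s(X1),  s(unit) = s(unit).
Decompose s/1: branch(empty,7,7) = X1.
Bind X1 := branch(empty,7,7); no other remaining equation mentions X1.
Delete trivial equation s(unit) = s(unit).
MGU = { X1 ↦ branch(empty,7,7) }, so X1 ↦ branch(empty,7,7).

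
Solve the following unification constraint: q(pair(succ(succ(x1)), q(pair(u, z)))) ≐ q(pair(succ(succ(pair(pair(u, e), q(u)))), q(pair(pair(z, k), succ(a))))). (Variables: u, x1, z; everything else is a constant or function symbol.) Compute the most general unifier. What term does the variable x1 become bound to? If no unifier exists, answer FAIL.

pair(pair(pair(succ(a), k), e), q(pair(succ(a), k)))

Decompose q/1: pair(succ(succ(x1)), q(pair(u, z))) ≐ pair(succ(succ(pair(pair(u, e), q(u)))), q(pair(pair(z, k), succ(a)))).
Decompose pair/2: succ(succ(x1)) ≐ succ(succ(pair(pair(u, e), q(u)))),  q(pair(u, z)) ≐ q(pair(pair(z, k), succ(a))).
Decompose succ/1: succ(x1) ≐ succ(pair(pair(u, e), q(u))).
Decompose succ/1: x1 ≐ pair(pair(u, e), q(u)).
Bind x1 := pair(pair(u, e), q(u)); no other remaining equation mentions x1.
Decompose q/1: pair(u, z) ≐ pair(pair(z, k), succ(a)).
Decompose pair/2: u ≐ pair(z, k),  z ≐ succ(a).
Bind u := pair(z, k); no other remaining equation mentions u. Substituting into the earlier binding gives x1 := pair(pair(pair(z, k), e), q(pair(z, k))).
Bind z := succ(a). Substituting into the earlier bindings gives x1 := pair(pair(pair(succ(a), k), e), q(pair(succ(a), k))), u := pair(succ(a), k).
MGU = { x1 := pair(pair(pair(succ(a), k), e), q(pair(succ(a), k))), u := pair(succ(a), k), z := succ(a) }, so x1 := pair(pair(pair(succ(a), k), e), q(pair(succ(a), k))).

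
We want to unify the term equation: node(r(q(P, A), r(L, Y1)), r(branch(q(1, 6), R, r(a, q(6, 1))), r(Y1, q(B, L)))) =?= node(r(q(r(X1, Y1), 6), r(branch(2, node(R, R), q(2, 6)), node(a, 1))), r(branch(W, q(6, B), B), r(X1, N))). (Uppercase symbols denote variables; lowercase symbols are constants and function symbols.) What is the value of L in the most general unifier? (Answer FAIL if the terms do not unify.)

branch(2, node(q(6, r(a, q(6, 1))), q(6, r(a, q(6, 1)))), q(2, 6))

Decompose node/2: r(q(P, A), r(L, Y1)) =?= r(q(r(X1, Y1), 6), r(branch(2, node(R, R), q(2, 6)), node(a, 1))),  r(branch(q(1, 6), R, r(a, q(6, 1))), r(Y1, q(B, L))) =?= r(branch(W, q(6, B), B), r(X1, N)).
Decompose r/2: q(P, A) =?= q(r(X1, Y1), 6),  r(L, Y1) =?= r(branch(2, node(R, R), q(2, 6)), node(a, 1)).
Decompose q/2: P =?= r(X1, Y1),  A =?= 6.
Bind P := r(X1, Y1); no other remaining equation mentions P.
Bind A := 6; no other remaining equation mentions A.
Decompose r/2: L =?= branch(2, node(R, R), q(2, 6)),  Y1 =?= node(a, 1).
Bind L := branch(2, node(R, R), q(2, 6)); substituting into the one remaining equation that mentions L gives: r(branch(q(1, 6), R, r(a, q(6, 1))), r(Y1, q(B, branch(2, node(R, R), q(2, 6))))) =?= r(branch(W, q(6, B), B), r(X1, N)).
Bind Y1 := node(a, 1); substituting into the remaining equation gives: r(branch(q(1, 6), R, r(a, q(6, 1))), r(node(a, 1), q(B, branch(2, node(R, R), q(2, 6))))) =?= r(branch(W, q(6, B), B), r(X1, N)). Substituting into the earlier binding gives P := r(X1, node(a, 1)).
Decompose r/2: branch(q(1, 6), R, r(a, q(6, 1))) =?= branch(W, q(6, B), B),  r(node(a, 1), q(B, branch(2, node(R, R), q(2, 6)))) =?= r(X1, N).
Decompose branch/3: q(1, 6) =?= W,  R =?= q(6, B),  r(a, q(6, 1)) =?= B.
Bind W := q(1, 6); no other remaining equation mentions W.
Bind R := q(6, B); substituting into the one remaining equation that mentions R gives: r(node(a, 1), q(B, branch(2, node(q(6, B), q(6, B)), q(2, 6)))) =?= r(X1, N). Substituting into the earlier binding gives L := branch(2, node(q(6, B), q(6, B)), q(2, 6)).
Bind B := r(a, q(6, 1)); substituting into the remaining equation gives: r(node(a, 1), q(r(a, q(6, 1)), branch(2, node(q(6, r(a, q(6, 1))), q(6, r(a, q(6, 1)))), q(2, 6)))) =?= r(X1, N). Substituting into the earlier bindings gives L := branch(2, node(q(6, r(a, q(6, 1))), q(6, r(a, q(6, 1)))), q(2, 6)), R := q(6, r(a, q(6, 1))).
Decompose r/2: node(a, 1) =?= X1,  q(r(a, q(6, 1)), branch(2, node(q(6, r(a, q(6, 1))), q(6, r(a, q(6, 1)))), q(2, 6))) =?= N.
Bind X1 := node(a, 1); no other remaining equation mentions X1. Substituting into the earlier binding gives P := r(node(a, 1), node(a, 1)).
Bind N := q(r(a, q(6, 1)), branch(2, node(q(6, r(a, q(6, 1))), q(6, r(a, q(6, 1)))), q(2, 6))).
MGU = { P := r(node(a, 1), node(a, 1)), A := 6, L := branch(2, node(q(6, r(a, q(6, 1))), q(6, r(a, q(6, 1)))), q(2, 6)), Y1 := node(a, 1), W := q(1, 6), R := q(6, r(a, q(6, 1))), B := r(a, q(6, 1)), X1 := node(a, 1), N := q(r(a, q(6, 1)), branch(2, node(q(6, r(a, q(6, 1))), q(6, r(a, q(6, 1)))), q(2, 6))) }, so L := branch(2, node(q(6, r(a, q(6, 1))), q(6, r(a, q(6, 1)))), q(2, 6)).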